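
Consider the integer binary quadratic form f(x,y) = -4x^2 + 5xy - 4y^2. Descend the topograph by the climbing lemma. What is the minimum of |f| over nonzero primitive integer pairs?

translate: b→3 (≡-5 mod 8), so (4,-5,4)→(4,3,3)
flip: (4,3,3)→(3,-3,4)
translate: b→3 (≡-3 mod 6), so (3,-3,4)→(3,3,4)
reduced (well bottom): (3,3,4) with a≤c, −a<b≤a
well minimum |f| = |-3| = 3 (negative-definite)

3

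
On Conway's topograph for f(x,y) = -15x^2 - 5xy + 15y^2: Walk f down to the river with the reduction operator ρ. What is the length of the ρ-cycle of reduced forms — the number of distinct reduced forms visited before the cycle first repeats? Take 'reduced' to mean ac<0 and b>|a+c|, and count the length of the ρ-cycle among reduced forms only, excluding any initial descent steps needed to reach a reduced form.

D = 925, ⌊√D⌋ = 30
descent: ρ → (15,5,-15)  [lands on river]
river: ρ → (-15,25,5)
river: ρ → (5,25,-15)
river: ρ → (-15,5,15)
river: ρ → (15,25,-5)
river: ρ → (-5,25,15)
ρ-cycle length = 6 (tail of 1 descent step not counted)

6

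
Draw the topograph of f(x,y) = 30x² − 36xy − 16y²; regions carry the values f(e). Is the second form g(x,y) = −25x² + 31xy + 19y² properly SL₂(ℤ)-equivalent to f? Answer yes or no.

D₁ = 3216, D₂ = 2861
discriminants differ ⇒ not SL₂(ℤ)-equivalent

no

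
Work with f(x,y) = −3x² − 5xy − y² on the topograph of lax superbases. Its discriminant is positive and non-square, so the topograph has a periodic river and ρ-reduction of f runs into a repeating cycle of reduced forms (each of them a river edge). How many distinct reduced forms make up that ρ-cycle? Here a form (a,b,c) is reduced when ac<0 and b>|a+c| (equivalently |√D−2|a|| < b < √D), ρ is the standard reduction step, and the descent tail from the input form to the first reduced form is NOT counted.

D = 13, ⌊√D⌋ = 3
descent: ρ → (-1,3,1)  [lands on river]
river: ρ → (1,3,-1)
ρ-cycle length = 2 (tail of 1 descent step not counted)

2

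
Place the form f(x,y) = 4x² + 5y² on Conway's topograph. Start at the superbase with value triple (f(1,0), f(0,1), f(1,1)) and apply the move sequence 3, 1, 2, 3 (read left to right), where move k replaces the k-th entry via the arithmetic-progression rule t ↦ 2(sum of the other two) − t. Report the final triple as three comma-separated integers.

start (4,5,9) = (f(1,0),f(0,1),f(1,1))
replace slot 3: 2·(4+5) − 9 = 9 → (4,5,9)
replace slot 1: 2·(5+9) − 4 = 24 → (24,5,9)
replace slot 2: 2·(24+9) − 5 = 61 → (24,61,9)
replace slot 3: 2·(24+61) − 9 = 161 → (24,61,161)

24,61,161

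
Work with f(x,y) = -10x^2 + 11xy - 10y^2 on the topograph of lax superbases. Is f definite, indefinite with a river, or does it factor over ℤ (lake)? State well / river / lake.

D = b²−4ac = 11² − 4·(-10)·(-10) = -279
D < 0 ⇒ definite ⇒ every region one sign ⇒ single well

well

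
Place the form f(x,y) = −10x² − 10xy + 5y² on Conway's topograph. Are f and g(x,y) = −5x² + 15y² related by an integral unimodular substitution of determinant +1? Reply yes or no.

D₁ = 300, D₂ = 300
river cycle of f (length 2): (5, 10, -10), (-10, 10, 5)
river cycle of g (length 2): (-5, 10, 10), (10, 10, -5)
cycles differ ⇒ inequivalent

no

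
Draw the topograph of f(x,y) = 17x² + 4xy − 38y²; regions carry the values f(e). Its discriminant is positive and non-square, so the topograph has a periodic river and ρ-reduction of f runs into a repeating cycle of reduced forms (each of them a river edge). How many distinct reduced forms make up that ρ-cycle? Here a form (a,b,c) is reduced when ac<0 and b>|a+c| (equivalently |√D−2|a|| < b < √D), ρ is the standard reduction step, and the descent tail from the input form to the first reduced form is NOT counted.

D = 2600, ⌊√D⌋ = 50
descent: ρ → (-38,-4,17)
descent: ρ → (17,38,-17)  [lands on river]
river: ρ → (-17,30,25)
river: ρ → (25,20,-22)
river: ρ → (-22,24,23)
river: ρ → (23,22,-23)
river: ρ → (-23,24,22)
river: ρ → (22,20,-25)
river: ρ → (-25,30,17)
ρ-cycle length = 8 (tail of 2 descent steps not counted)

8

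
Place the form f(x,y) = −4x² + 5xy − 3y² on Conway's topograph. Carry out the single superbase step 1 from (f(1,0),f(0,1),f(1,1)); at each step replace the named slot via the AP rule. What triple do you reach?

start (-4,-3,-2) = (f(1,0),f(0,1),f(1,1))
replace slot 1: 2·((-3)+(-2)) − (-4) = -6 → (-6,-3,-2)

-6,-3,-2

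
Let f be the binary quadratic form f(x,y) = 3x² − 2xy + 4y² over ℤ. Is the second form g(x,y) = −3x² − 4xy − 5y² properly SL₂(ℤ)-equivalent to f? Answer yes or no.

D₁ = -44, D₂ = -44
f: reduced (well bottom): (3,-2,4) with a≤c, −a<b≤a
g is negative-definite; reduce −g:
−g: translate: b→-2 (≡4 mod 6), so (3,4,5)→(3,-2,4)
−g: reduced (well bottom): (3,-2,4) with a≤c, −a<b≤a
flip sign back: reduced form of g is (-3,2,-4)
reduced forms (3, -2, 4) vs (-3, 2, -4) ⇒ inequivalent

no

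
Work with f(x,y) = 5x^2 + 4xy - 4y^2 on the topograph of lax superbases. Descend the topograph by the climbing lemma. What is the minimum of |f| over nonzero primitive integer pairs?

river: ρ → (-4,4,5)
river: ρ → (5,6,-3)
river: ρ → (-3,6,5)
river: ρ → (5,4,-4)
closes: descent 0, river 4
min |a| on river = 3

3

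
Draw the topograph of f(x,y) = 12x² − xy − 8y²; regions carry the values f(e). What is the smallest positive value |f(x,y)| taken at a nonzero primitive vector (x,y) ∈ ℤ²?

descent: ρ → (-8,17,3)  [lands on river]
river: ρ → (3,19,-2)
river: ρ → (-2,17,12)
river: ρ → (12,7,-7)
river: ρ → (-7,7,12)
river: ρ → (12,17,-2)
river: ρ → (-2,19,3)
river: ρ → (3,17,-8)
river: ρ → (-8,15,5)
river: ρ → (5,15,-8)
closes: descent 1, river 10
min |a| on river = 2

2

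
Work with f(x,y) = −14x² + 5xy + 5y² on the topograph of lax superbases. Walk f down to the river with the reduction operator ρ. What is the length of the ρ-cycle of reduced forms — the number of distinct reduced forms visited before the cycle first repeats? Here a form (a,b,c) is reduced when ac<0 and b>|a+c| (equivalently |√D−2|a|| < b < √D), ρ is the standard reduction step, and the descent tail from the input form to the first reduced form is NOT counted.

D = 305, ⌊√D⌋ = 17
descent: ρ → (5,15,-4)  [lands on river]
river: ρ → (-4,17,1)
river: ρ → (1,17,-4)
river: ρ → (-4,15,5)
ρ-cycle length = 4 (tail of 1 descent step not counted)

4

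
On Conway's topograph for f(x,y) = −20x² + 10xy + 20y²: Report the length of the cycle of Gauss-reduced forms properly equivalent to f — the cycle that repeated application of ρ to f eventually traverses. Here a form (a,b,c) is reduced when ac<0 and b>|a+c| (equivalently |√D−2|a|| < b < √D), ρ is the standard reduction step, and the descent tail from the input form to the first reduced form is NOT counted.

D = 1700, ⌊√D⌋ = 41
river: ρ → (20,30,-10)
river: ρ → (-10,30,20)
river: ρ → (20,10,-20)
river: ρ → (-20,30,10)
river: ρ → (10,30,-20)
river: ρ → (-20,10,20)
ρ-cycle length = 6 (tail of 0 descent steps not counted)

6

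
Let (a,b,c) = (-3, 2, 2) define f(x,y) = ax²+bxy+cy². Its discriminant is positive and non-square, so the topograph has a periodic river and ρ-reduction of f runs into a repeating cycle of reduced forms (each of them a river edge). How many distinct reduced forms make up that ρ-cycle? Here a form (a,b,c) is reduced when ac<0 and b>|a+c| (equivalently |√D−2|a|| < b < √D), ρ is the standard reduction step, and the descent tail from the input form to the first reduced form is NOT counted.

D = 28, ⌊√D⌋ = 5
river: ρ → (2,2,-3)
river: ρ → (-3,4,1)
river: ρ → (1,4,-3)
river: ρ → (-3,2,2)
ρ-cycle length = 4 (tail of 0 descent steps not counted)

4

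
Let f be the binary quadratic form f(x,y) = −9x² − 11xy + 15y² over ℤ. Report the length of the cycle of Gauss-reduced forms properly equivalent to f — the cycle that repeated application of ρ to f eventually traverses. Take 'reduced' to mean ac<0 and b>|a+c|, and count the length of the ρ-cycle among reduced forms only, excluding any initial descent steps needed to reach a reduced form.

D = 661, ⌊√D⌋ = 25
descent: ρ → (15,11,-9)  [lands on river]
river: ρ → (-9,25,1)
river: ρ → (1,25,-9)
river: ρ → (-9,11,15)
river: ρ → (15,19,-5)
river: ρ → (-5,21,11)
river: ρ → (11,23,-3)
river: ρ → (-3,25,3)
river: ρ → (3,23,-11)
river: ρ → (-11,21,5)
river: ρ → (5,19,-15)
river: ρ → (-15,11,9)
river: ρ → (9,25,-1)
river: ρ → (-1,25,9)
river: ρ → (9,11,-15)
river: ρ → (-15,19,5)
river: ρ → (5,21,-11)
river: ρ → (-11,23,3)
river: ρ → (3,25,-3)
river: ρ → (-3,23,11)
river: ρ → (11,21,-5)
river: ρ → (-5,19,15)
ρ-cycle length = 22 (tail of 1 descent step not counted)

22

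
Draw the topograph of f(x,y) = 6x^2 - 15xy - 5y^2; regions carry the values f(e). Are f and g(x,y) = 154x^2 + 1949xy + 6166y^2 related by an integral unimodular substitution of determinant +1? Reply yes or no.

D₁ = 345, D₂ = 345
river cycle of f (length 10): (-5, 15, 6), (6, 9, -11), (-11, 13, 4), (4, 11, -14), (-14, 17, 1), (1, 17, -14), (-14, 11, 4), (4, 13, -11), (-11, 9, 6), (6, 15, -5)
river cycle of g (length 10): (-5, 15, 6), (6, 9, -11), (-11, 13, 4), (4, 11, -14), (-14, 17, 1), (1, 17, -14), (-14, 11, 4), (4, 13, -11), (-11, 9, 6), (6, 15, -5)
cycles coincide ⇒ equivalent

yes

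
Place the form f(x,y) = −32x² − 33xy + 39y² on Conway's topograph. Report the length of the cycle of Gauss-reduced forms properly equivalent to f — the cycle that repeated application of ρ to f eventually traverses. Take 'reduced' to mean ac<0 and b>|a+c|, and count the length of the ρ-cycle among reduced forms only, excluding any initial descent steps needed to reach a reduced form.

D = 6081, ⌊√D⌋ = 77
descent: ρ → (39,33,-32)  [lands on river]
river: ρ → (-32,31,40)
river: ρ → (40,49,-23)
river: ρ → (-23,43,46)
river: ρ → (46,49,-20)
river: ρ → (-20,71,13)
river: ρ → (13,59,-50)
river: ρ → (-50,41,22)
river: ρ → (22,47,-44)
river: ρ → (-44,41,25)
river: ρ → (25,59,-26)
river: ρ → (-26,45,39)
ρ-cycle length = 12 (tail of 1 descent step not counted)

12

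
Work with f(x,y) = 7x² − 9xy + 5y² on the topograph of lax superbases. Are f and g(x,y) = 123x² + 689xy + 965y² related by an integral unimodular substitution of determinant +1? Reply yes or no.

D₁ = -59, D₂ = -59
f: translate: b→5 (≡-9 mod 14), so (7,-9,5)→(7,5,3)
f: flip: (7,5,3)→(3,-5,7)
f: translate: b→1 (≡-5 mod 6), so (3,-5,7)→(3,1,5)
f: reduced (well bottom): (3,1,5) with a≤c, −a<b≤a
g: translate: b→-49 (≡689 mod 246), so (123,689,965)→(123,-49,5)
g: flip: (123,-49,5)→(5,49,123)
g: translate: b→-1 (≡49 mod 10), so (5,49,123)→(5,-1,3)
g: flip: (5,-1,3)→(3,1,5)
g: reduced (well bottom): (3,1,5) with a≤c, −a<b≤a
reduced forms (3, 1, 5) vs (3, 1, 5) ⇒ equivalent

yes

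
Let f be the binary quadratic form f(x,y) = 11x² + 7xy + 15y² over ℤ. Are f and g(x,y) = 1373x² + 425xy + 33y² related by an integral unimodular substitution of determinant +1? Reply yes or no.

D₁ = -611, D₂ = -611
f: reduced (well bottom): (11,7,15) with a≤c, −a<b≤a
g: flip: (1373,425,33)→(33,-425,1373)
g: translate: b→-29 (≡-425 mod 66), so (33,-425,1373)→(33,-29,11)
g: flip: (33,-29,11)→(11,29,33)
g: translate: b→7 (≡29 mod 22), so (11,29,33)→(11,7,15)
g: reduced (well bottom): (11,7,15) with a≤c, −a<b≤a
reduced forms (11, 7, 15) vs (11, 7, 15) ⇒ equivalent

yes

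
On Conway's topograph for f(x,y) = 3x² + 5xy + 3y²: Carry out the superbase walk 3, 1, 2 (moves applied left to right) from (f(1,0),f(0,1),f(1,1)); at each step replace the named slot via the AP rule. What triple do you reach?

start (3,3,11) = (f(1,0),f(0,1),f(1,1))
replace slot 3: 2·(3+3) − 11 = 1 → (3,3,1)
replace slot 1: 2·(3+1) − 3 = 5 → (5,3,1)
replace slot 2: 2·(5+1) − 3 = 9 → (5,9,1)

5,9,1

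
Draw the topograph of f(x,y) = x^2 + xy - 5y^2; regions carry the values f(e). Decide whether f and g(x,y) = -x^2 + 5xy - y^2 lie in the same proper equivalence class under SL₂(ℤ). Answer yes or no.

D₁ = 21, D₂ = 21
river cycle of f (length 2): (1, 3, -3), (-3, 3, 1)
river cycle of g (length 2): (-1, 3, 3), (3, 3, -1)
cycles differ ⇒ inequivalent

no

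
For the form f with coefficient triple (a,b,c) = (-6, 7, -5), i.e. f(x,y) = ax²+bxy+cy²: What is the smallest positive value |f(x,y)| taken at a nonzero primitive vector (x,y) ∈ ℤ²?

translate: b→5 (≡-7 mod 12), so (6,-7,5)→(6,5,4)
flip: (6,5,4)→(4,-5,6)
translate: b→3 (≡-5 mod 8), so (4,-5,6)→(4,3,5)
reduced (well bottom): (4,3,5) with a≤c, −a<b≤a
well minimum |f| = |-4| = 4 (negative-definite)

4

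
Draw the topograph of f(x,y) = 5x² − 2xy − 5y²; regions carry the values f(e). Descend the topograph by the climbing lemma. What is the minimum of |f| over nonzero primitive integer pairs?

descent: ρ → (-5,2,5)  [lands on river]
river: ρ → (5,8,-2)
river: ρ → (-2,8,5)
river: ρ → (5,2,-5)
river: ρ → (-5,8,2)
river: ρ → (2,8,-5)
closes: descent 1, river 6
min |a| on river = 2

2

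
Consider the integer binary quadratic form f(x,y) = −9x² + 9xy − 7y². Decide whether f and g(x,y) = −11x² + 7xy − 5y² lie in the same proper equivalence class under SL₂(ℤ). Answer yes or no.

D₁ = -171, D₂ = -171
f is negative-definite; reduce −f:
−f: translate: b→9 (≡-9 mod 18), so (9,-9,7)→(9,9,7)
−f: flip: (9,9,7)→(7,-9,9)
−f: translate: b→5 (≡-9 mod 14), so (7,-9,9)→(7,5,7)
−f: reduced (well bottom): (7,5,7) with a≤c, −a<b≤a
flip sign back: reduced form of f is (-7,-5,-7)
g is negative-definite; reduce −g:
−g: flip: (11,-7,5)→(5,7,11)
−g: translate: b→-3 (≡7 mod 10), so (5,7,11)→(5,-3,9)
−g: reduced (well bottom): (5,-3,9) with a≤c, −a<b≤a
flip sign back: reduced form of g is (-5,3,-9)
reduced forms (-7, -5, -7) vs (-5, 3, -9) ⇒ inequivalent

no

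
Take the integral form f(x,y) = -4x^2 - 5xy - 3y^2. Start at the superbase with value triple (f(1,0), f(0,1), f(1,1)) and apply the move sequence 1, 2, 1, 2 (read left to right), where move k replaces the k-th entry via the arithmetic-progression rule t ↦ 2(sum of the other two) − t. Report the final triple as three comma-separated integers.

start (-4,-3,-12) = (f(1,0),f(0,1),f(1,1))
replace slot 1: 2·((-3)+(-12)) − (-4) = -26 → (-26,-3,-12)
replace slot 2: 2·((-26)+(-12)) − (-3) = -73 → (-26,-73,-12)
replace slot 1: 2·((-73)+(-12)) − (-26) = -144 → (-144,-73,-12)
replace slot 2: 2·((-144)+(-12)) − (-73) = -239 → (-144,-239,-12)

-144,-239,-12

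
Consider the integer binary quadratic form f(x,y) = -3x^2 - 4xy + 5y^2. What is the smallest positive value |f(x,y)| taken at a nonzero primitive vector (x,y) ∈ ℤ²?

descent: ρ → (5,4,-3)  [lands on river]
river: ρ → (-3,8,1)
river: ρ → (1,8,-3)
river: ρ → (-3,4,5)
river: ρ → (5,6,-2)
river: ρ → (-2,6,5)
closes: descent 1, river 6
min |a| on river = 1

1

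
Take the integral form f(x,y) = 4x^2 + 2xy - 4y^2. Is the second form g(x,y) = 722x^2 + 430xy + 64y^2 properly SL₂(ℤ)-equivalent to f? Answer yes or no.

D₁ = 68, D₂ = 68
river cycle of f (length 6): (-4, 6, 2), (2, 6, -4), (-4, 2, 4), (4, 6, -2), (-2, 6, 4), (4, 2, -4)
river cycle of g (length 6): (-2, 6, 4), (4, 2, -4), (-4, 6, 2), (2, 6, -4), (-4, 2, 4), (4, 6, -2)
cycles coincide ⇒ equivalent

yes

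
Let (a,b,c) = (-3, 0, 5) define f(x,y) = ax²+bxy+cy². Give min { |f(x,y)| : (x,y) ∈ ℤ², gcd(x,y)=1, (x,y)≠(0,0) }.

descent: ρ → (5,0,-3)
descent: ρ → (-3,6,2)  [lands on river]
river: ρ → (2,6,-3)
closes: descent 2, river 2
min |a| on river = 2

2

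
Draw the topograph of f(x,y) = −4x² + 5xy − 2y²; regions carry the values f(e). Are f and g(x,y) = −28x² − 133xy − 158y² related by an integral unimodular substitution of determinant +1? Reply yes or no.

D₁ = -7, D₂ = -7
f is negative-definite; reduce −f:
−f: translate: b→3 (≡-5 mod 8), so (4,-5,2)→(4,3,1)
−f: flip: (4,3,1)→(1,-3,4)
−f: translate: b→1 (≡-3 mod 2), so (1,-3,4)→(1,1,2)
−f: reduced (well bottom): (1,1,2) with a≤c, −a<b≤a
flip sign back: reduced form of f is (-1,-1,-2)
g is negative-definite; reduce −g:
−g: translate: b→21 (≡133 mod 56), so (28,133,158)→(28,21,4)
−g: flip: (28,21,4)→(4,-21,28)
−g: translate: b→3 (≡-21 mod 8), so (4,-21,28)→(4,3,1)
−g: flip: (4,3,1)→(1,-3,4)
−g: translate: b→1 (≡-3 mod 2), so (1,-3,4)→(1,1,2)
−g: reduced (well bottom): (1,1,2) with a≤c, −a<b≤a
flip sign back: reduced form of g is (-1,-1,-2)
reduced forms (-1, -1, -2) vs (-1, -1, -2) ⇒ equivalent

yes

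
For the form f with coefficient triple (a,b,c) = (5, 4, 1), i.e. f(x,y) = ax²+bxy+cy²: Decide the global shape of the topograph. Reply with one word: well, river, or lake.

D = b²−4ac = 4² − 4·5·1 = -4
D < 0 ⇒ definite ⇒ every region one sign ⇒ single well

well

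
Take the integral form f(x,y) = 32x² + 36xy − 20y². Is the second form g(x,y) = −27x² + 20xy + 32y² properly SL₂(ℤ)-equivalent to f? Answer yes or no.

D₁ = 3856, D₂ = 3856
river cycle of f (length 38): (-20, 44, 24), (24, 52, -12), (-12, 44, 40), (40, 36, -16), (-16, 60, 4), (4, 60, -16), (-16, 36, 40), (40, 44, -12), (-12, 52, 24), (24, 44, -20), … (28 more)
river cycle of g (length 34): (32, 44, -15), (-15, 46, 29), (29, 12, -32), (-32, 52, 9), (9, 56, -20), (-20, 24, 41), (41, 58, -3), (-3, 62, 1), (1, 62, -3), (-3, 58, 41), … (24 more)
cycles differ ⇒ inequivalent

no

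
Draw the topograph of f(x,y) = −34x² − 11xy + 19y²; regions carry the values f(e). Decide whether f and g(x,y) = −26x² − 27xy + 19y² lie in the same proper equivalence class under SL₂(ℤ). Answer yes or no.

D₁ = 2705, D₂ = 2705
river cycle of f (length 10): (19, 49, -4), (-4, 47, 31), (31, 15, -20), (-20, 25, 26), (26, 27, -19), (-19, 49, 4), (4, 47, -31), (-31, 15, 20), (20, 25, -26), (-26, 27, 19)
river cycle of g (length 10): (19, 27, -26), (-26, 25, 20), (20, 15, -31), (-31, 47, 4), (4, 49, -19), (-19, 27, 26), (26, 25, -20), (-20, 15, 31), (31, 47, -4), (-4, 49, 19)
cycles differ ⇒ inequivalent

no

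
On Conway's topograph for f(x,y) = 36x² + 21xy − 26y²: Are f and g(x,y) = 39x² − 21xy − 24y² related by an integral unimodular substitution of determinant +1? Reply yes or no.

D₁ = 4185, D₂ = 4185
river cycle of f (length 28): (-26, 31, 31), (31, 31, -26), (-26, 21, 36), (36, 51, -11), (-11, 59, 16), (16, 37, -44), (-44, 51, 9), (9, 57, -26), (-26, 47, 19), (19, 29, -44), … (18 more)
river cycle of g (length 10): (-24, 21, 39), (39, 57, -6), (-6, 63, 9), (9, 63, -6), (-6, 57, 39), (39, 21, -24), (-24, 27, 36), (36, 45, -15), (-15, 45, 36), (36, 27, -24)
cycles differ ⇒ inequivalent

no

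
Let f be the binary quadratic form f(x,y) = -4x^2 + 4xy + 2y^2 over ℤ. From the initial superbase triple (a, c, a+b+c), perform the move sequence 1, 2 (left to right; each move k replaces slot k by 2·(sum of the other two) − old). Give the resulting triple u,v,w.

start (-4,2,2) = (f(1,0),f(0,1),f(1,1))
replace slot 1: 2·(2+2) − (-4) = 12 → (12,2,2)
replace slot 2: 2·(12+2) − 2 = 26 → (12,26,2)

12,26,2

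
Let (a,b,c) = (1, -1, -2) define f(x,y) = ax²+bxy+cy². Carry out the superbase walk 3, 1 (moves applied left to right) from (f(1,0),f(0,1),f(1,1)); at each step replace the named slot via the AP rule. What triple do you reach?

start (1,-2,-2) = (f(1,0),f(0,1),f(1,1))
replace slot 3: 2·(1+(-2)) − (-2) = 0 → (1,-2,0)
replace slot 1: 2·((-2)+0) − 1 = -5 → (-5,-2,0)

-5,-2,0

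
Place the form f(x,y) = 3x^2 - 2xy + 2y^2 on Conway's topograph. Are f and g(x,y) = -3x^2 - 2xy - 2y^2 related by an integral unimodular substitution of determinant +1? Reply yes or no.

D₁ = -20, D₂ = -20
f: flip: (3,-2,2)→(2,2,3)
f: reduced (well bottom): (2,2,3) with a≤c, −a<b≤a
g is negative-definite; reduce −g:
−g: flip: (3,2,2)→(2,-2,3)
−g: translate: b→2 (≡-2 mod 4), so (2,-2,3)→(2,2,3)
−g: reduced (well bottom): (2,2,3) with a≤c, −a<b≤a
flip sign back: reduced form of g is (-2,-2,-3)
reduced forms (2, 2, 3) vs (-2, -2, -3) ⇒ inequivalent

no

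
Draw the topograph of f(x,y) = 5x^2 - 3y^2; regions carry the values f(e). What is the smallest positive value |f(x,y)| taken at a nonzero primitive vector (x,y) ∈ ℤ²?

descent: ρ → (-3,6,2)  [lands on river]
river: ρ → (2,6,-3)
closes: descent 1, river 2
min |a| on river = 2

2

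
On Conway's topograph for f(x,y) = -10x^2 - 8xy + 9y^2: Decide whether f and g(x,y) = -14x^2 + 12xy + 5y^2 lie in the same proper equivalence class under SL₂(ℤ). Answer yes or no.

D₁ = 424, D₂ = 424
river cycle of f (length 18): (9, 8, -10), (-10, 12, 7), (7, 16, -6), (-6, 20, 1), (1, 20, -6), (-6, 16, 7), (7, 12, -10), (-10, 8, 9), (9, 10, -9), (-9, 8, 10), … (8 more)
river cycle of g (length 14): (5, 18, -5), (-5, 12, 14), (14, 16, -3), (-3, 20, 2), (2, 20, -3), (-3, 16, 14), (14, 12, -5), (-5, 18, 5), (5, 12, -14), (-14, 16, 3), … (4 more)
cycles differ ⇒ inequivalent

no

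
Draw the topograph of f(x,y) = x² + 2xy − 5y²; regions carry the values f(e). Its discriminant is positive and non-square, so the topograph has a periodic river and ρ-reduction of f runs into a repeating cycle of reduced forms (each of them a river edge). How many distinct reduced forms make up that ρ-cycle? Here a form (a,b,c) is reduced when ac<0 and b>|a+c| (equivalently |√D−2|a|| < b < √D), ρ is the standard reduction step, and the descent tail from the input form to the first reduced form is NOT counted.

D = 24, ⌊√D⌋ = 4
descent: ρ → (-5,-2,1)
descent: ρ → (1,4,-2)  [lands on river]
river: ρ → (-2,4,1)
ρ-cycle length = 2 (tail of 2 descent steps not counted)

2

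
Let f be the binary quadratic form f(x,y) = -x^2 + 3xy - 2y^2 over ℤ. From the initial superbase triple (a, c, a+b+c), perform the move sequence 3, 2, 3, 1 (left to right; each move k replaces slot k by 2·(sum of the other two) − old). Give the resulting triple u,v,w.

start (-1,-2,0) = (f(1,0),f(0,1),f(1,1))
replace slot 3: 2·((-1)+(-2)) − 0 = -6 → (-1,-2,-6)
replace slot 2: 2·((-1)+(-6)) − (-2) = -12 → (-1,-12,-6)
replace slot 3: 2·((-1)+(-12)) − (-6) = -20 → (-1,-12,-20)
replace slot 1: 2·((-12)+(-20)) − (-1) = -63 → (-63,-12,-20)

-63,-12,-20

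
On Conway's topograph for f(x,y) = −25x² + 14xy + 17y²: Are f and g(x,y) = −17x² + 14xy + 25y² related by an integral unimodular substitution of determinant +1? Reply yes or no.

D₁ = 1896, D₂ = 1896
river cycle of f (length 14): (17, 20, -22), (-22, 24, 15), (15, 36, -10), (-10, 24, 33), (33, 42, -1), (-1, 42, 33), (33, 24, -10), (-10, 36, 15), (15, 24, -22), (-22, 20, 17), … (4 more)
river cycle of g (length 14): (25, 36, -6), (-6, 36, 25), (25, 14, -17), (-17, 20, 22), (22, 24, -15), (-15, 36, 10), (10, 24, -33), (-33, 42, 1), (1, 42, -33), (-33, 24, 10), … (4 more)
cycles differ ⇒ inequivalent

no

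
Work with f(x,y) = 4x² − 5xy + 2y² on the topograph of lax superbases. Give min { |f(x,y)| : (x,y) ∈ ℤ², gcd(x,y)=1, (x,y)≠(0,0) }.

translate: b→3 (≡-5 mod 8), so (4,-5,2)→(4,3,1)
flip: (4,3,1)→(1,-3,4)
translate: b→1 (≡-3 mod 2), so (1,-3,4)→(1,1,2)
reduced (well bottom): (1,1,2) with a≤c, −a<b≤a
well minimum = a = 1

1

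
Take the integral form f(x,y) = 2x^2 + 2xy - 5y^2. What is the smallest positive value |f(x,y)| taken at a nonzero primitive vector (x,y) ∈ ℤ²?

descent: ρ → (-5,-2,2)
descent: ρ → (2,6,-1)  [lands on river]
river: ρ → (-1,6,2)
closes: descent 2, river 2
min |a| on river = 1

1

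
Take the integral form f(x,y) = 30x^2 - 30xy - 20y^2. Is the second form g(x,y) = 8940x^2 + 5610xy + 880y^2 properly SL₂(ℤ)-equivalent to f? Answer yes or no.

D₁ = 3300, D₂ = 3300
river cycle of f (length 4): (-20, 30, 30), (30, 30, -20), (-20, 50, 10), (10, 50, -20)
river cycle of g (length 4): (30, 30, -20), (-20, 50, 10), (10, 50, -20), (-20, 30, 30)
cycles coincide ⇒ equivalent

yes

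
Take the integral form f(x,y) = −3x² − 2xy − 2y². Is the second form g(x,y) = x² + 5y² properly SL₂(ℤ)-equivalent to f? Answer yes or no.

D₁ = -20, D₂ = -20
f is negative-definite; reduce −f:
−f: flip: (3,2,2)→(2,-2,3)
−f: translate: b→2 (≡-2 mod 4), so (2,-2,3)→(2,2,3)
−f: reduced (well bottom): (2,2,3) with a≤c, −a<b≤a
flip sign back: reduced form of f is (-2,-2,-3)
g: reduced (well bottom): (1,0,5) with a≤c, −a<b≤a
reduced forms (-2, -2, -3) vs (1, 0, 5) ⇒ inequivalent

no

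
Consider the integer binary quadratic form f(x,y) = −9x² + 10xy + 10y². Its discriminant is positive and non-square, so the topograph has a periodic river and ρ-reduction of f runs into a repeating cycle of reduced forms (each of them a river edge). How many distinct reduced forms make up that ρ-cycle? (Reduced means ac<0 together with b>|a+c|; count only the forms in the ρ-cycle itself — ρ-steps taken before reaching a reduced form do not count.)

D = 460, ⌊√D⌋ = 21
river: ρ → (10,10,-9)
river: ρ → (-9,8,11)
river: ρ → (11,14,-6)
river: ρ → (-6,10,15)
river: ρ → (15,20,-1)
river: ρ → (-1,20,15)
river: ρ → (15,10,-6)
river: ρ → (-6,14,11)
river: ρ → (11,8,-9)
river: ρ → (-9,10,10)
ρ-cycle length = 10 (tail of 0 descent steps not counted)

10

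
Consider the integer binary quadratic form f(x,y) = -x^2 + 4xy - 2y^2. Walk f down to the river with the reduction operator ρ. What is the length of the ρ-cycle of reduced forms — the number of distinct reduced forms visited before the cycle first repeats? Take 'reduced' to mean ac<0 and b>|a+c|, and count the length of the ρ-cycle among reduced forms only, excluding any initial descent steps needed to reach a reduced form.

D = 8, ⌊√D⌋ = 2
descent: ρ → (-2,0,1)
descent: ρ → (1,2,-1)  [lands on river]
river: ρ → (-1,2,1)
ρ-cycle length = 2 (tail of 2 descent steps not counted)

2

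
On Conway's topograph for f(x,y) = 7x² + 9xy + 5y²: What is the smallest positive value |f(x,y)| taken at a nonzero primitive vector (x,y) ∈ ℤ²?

translate: b→-5 (≡9 mod 14), so (7,9,5)→(7,-5,3)
flip: (7,-5,3)→(3,5,7)
translate: b→-1 (≡5 mod 6), so (3,5,7)→(3,-1,5)
reduced (well bottom): (3,-1,5) with a≤c, −a<b≤a
well minimum = a = 3

3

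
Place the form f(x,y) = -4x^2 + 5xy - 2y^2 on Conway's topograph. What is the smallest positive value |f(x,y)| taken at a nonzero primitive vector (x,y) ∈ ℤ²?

translate: b→3 (≡-5 mod 8), so (4,-5,2)→(4,3,1)
flip: (4,3,1)→(1,-3,4)
translate: b→1 (≡-3 mod 2), so (1,-3,4)→(1,1,2)
reduced (well bottom): (1,1,2) with a≤c, −a<b≤a
well minimum |f| = |-1| = 1 (negative-definite)

1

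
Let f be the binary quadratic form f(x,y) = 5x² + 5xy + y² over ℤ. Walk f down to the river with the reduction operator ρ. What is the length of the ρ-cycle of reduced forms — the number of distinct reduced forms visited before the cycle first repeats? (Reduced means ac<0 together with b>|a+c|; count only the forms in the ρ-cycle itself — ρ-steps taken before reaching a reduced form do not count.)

D = 5, ⌊√D⌋ = 2
descent: ρ → (1,1,-1)  [lands on river]
river: ρ → (-1,1,1)
ρ-cycle length = 2 (tail of 1 descent step not counted)

2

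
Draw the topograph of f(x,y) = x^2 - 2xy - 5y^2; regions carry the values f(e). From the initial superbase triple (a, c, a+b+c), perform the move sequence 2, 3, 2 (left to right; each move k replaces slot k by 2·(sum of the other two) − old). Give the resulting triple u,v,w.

start (1,-5,-6) = (f(1,0),f(0,1),f(1,1))
replace slot 2: 2·(1+(-6)) − (-5) = -5 → (1,-5,-6)
replace slot 3: 2·(1+(-5)) − (-6) = -2 → (1,-5,-2)
replace slot 2: 2·(1+(-2)) − (-5) = 3 → (1,3,-2)

1,3,-2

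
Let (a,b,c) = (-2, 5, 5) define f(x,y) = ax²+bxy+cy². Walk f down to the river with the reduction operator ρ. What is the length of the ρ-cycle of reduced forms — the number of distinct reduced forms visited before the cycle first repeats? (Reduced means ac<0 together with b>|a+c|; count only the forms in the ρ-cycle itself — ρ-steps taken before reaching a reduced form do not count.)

D = 65, ⌊√D⌋ = 8
river: ρ → (5,5,-2)
river: ρ → (-2,7,2)
river: ρ → (2,5,-5)
river: ρ → (-5,5,2)
river: ρ → (2,7,-2)
river: ρ → (-2,5,5)
ρ-cycle length = 6 (tail of 0 descent steps not counted)

6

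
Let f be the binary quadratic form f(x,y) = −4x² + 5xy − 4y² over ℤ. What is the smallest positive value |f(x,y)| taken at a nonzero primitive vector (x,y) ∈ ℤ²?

translate: b→3 (≡-5 mod 8), so (4,-5,4)→(4,3,3)
flip: (4,3,3)→(3,-3,4)
translate: b→3 (≡-3 mod 6), so (3,-3,4)→(3,3,4)
reduced (well bottom): (3,3,4) with a≤c, −a<b≤a
well minimum |f| = |-3| = 3 (negative-definite)

3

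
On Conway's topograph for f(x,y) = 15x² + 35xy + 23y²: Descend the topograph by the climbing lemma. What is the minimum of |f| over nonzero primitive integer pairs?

translate: b→5 (≡35 mod 30), so (15,35,23)→(15,5,3)
flip: (15,5,3)→(3,-5,15)
translate: b→1 (≡-5 mod 6), so (3,-5,15)→(3,1,13)
reduced (well bottom): (3,1,13) with a≤c, −a<b≤a
well minimum = a = 3

3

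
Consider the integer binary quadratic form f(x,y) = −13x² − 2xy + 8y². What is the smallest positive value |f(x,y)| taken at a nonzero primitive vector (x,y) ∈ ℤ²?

descent: ρ → (8,18,-3)  [lands on river]
river: ρ → (-3,18,8)
river: ρ → (8,14,-7)
river: ρ → (-7,14,8)
closes: descent 1, river 4
min |a| on river = 3

3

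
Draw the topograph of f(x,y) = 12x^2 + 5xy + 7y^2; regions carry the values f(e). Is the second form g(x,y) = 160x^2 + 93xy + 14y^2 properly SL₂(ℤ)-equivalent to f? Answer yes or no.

D₁ = -311, D₂ = -311
f: flip: (12,5,7)→(7,-5,12)
f: reduced (well bottom): (7,-5,12) with a≤c, −a<b≤a
g: flip: (160,93,14)→(14,-93,160)
g: translate: b→-9 (≡-93 mod 28), so (14,-93,160)→(14,-9,7)
g: flip: (14,-9,7)→(7,9,14)
g: translate: b→-5 (≡9 mod 14), so (7,9,14)→(7,-5,12)
g: reduced (well bottom): (7,-5,12) with a≤c, −a<b≤a
reduced forms (7, -5, 12) vs (7, -5, 12) ⇒ equivalent

yes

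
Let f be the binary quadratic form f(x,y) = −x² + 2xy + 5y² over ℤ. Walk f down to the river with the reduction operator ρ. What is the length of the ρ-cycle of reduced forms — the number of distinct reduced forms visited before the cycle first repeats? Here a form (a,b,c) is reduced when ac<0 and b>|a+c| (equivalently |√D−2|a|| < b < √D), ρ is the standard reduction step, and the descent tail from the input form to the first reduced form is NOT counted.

D = 24, ⌊√D⌋ = 4
descent: ρ → (5,-2,-1)
descent: ρ → (-1,4,2)  [lands on river]
river: ρ → (2,4,-1)
ρ-cycle length = 2 (tail of 2 descent steps not counted)

2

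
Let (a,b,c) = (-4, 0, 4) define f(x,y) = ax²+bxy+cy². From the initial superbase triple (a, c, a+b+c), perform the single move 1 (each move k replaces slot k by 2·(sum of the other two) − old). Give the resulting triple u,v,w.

start (-4,4,0) = (f(1,0),f(0,1),f(1,1))
replace slot 1: 2·(4+0) − (-4) = 12 → (12,4,0)

12,4,0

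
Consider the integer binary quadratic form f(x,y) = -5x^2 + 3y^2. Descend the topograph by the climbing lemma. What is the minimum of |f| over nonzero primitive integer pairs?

descent: ρ → (3,6,-2)  [lands on river]
river: ρ → (-2,6,3)
closes: descent 1, river 2
min |a| on river = 2

2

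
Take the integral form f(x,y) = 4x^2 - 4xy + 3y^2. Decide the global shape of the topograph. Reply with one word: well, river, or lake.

D = b²−4ac = (-4)² − 4·4·3 = -32
D < 0 ⇒ definite ⇒ every region one sign ⇒ single well

well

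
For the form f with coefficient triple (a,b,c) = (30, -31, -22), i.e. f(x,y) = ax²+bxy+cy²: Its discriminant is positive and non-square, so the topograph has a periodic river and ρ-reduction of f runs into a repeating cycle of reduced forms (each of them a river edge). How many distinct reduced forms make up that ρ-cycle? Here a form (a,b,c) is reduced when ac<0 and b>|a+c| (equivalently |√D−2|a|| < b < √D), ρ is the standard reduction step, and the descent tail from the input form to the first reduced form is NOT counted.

D = 3601, ⌊√D⌋ = 60
descent: ρ → (-22,31,30)  [lands on river]
river: ρ → (30,29,-23)
river: ρ → (-23,17,36)
river: ρ → (36,55,-4)
river: ρ → (-4,57,22)
river: ρ → (22,31,-30)
river: ρ → (-30,29,23)
river: ρ → (23,17,-36)
river: ρ → (-36,55,4)
river: ρ → (4,57,-22)
ρ-cycle length = 10 (tail of 1 descent step not counted)

10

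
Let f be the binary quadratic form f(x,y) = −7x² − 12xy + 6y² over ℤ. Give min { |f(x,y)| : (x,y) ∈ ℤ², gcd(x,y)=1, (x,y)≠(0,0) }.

descent: ρ → (6,12,-7)  [lands on river]
river: ρ → (-7,16,2)
river: ρ → (2,16,-7)
river: ρ → (-7,12,6)
closes: descent 1, river 4
min |a| on river = 2

2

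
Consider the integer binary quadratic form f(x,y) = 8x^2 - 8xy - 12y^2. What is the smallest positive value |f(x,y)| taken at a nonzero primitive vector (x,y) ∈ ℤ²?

descent: ρ → (-12,8,8)  [lands on river]
river: ρ → (8,8,-12)
river: ρ → (-12,16,4)
river: ρ → (4,16,-12)
closes: descent 1, river 4
min |a| on river = 4

4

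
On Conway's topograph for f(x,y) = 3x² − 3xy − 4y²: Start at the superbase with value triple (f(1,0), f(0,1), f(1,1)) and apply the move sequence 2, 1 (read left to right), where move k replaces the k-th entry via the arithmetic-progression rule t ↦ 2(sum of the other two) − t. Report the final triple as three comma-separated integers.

start (3,-4,-4) = (f(1,0),f(0,1),f(1,1))
replace slot 2: 2·(3+(-4)) − (-4) = 2 → (3,2,-4)
replace slot 1: 2·(2+(-4)) − 3 = -7 → (-7,2,-4)

-7,2,-4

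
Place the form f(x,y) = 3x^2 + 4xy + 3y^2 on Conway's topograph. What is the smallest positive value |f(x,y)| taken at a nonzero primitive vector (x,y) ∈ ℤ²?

translate: b→-2 (≡4 mod 6), so (3,4,3)→(3,-2,2)
flip: (3,-2,2)→(2,2,3)
reduced (well bottom): (2,2,3) with a≤c, −a<b≤a
well minimum = a = 2

2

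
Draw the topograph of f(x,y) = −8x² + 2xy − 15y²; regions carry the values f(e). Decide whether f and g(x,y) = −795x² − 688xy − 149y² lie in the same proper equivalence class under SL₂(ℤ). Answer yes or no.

D₁ = -476, D₂ = -476
f is negative-definite; reduce −f:
−f: reduced (well bottom): (8,-2,15) with a≤c, −a<b≤a
flip sign back: reduced form of f is (-8,2,-15)
g is negative-definite; reduce −g:
−g: flip: (795,688,149)→(149,-688,795)
−g: translate: b→-92 (≡-688 mod 298), so (149,-688,795)→(149,-92,15)
−g: flip: (149,-92,15)→(15,92,149)
−g: translate: b→2 (≡92 mod 30), so (15,92,149)→(15,2,8)
−g: flip: (15,2,8)→(8,-2,15)
−g: reduced (well bottom): (8,-2,15) with a≤c, −a<b≤a
flip sign back: reduced form of g is (-8,2,-15)
reduced forms (-8, 2, -15) vs (-8, 2, -15) ⇒ equivalent

yes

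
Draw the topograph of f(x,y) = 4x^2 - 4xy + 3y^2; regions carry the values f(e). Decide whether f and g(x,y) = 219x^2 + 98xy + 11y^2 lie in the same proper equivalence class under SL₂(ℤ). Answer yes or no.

D₁ = -32, D₂ = -32
f: translate: b→4 (≡-4 mod 8), so (4,-4,3)→(4,4,3)
f: flip: (4,4,3)→(3,-4,4)
f: translate: b→2 (≡-4 mod 6), so (3,-4,4)→(3,2,3)
f: reduced (well bottom): (3,2,3) with a≤c, −a<b≤a
g: flip: (219,98,11)→(11,-98,219)
g: translate: b→-10 (≡-98 mod 22), so (11,-98,219)→(11,-10,3)
g: flip: (11,-10,3)→(3,10,11)
g: translate: b→-2 (≡10 mod 6), so (3,10,11)→(3,-2,3)
g: flip: (3,-2,3)→(3,2,3)
g: reduced (well bottom): (3,2,3) with a≤c, −a<b≤a
reduced forms (3, 2, 3) vs (3, 2, 3) ⇒ equivalent

yes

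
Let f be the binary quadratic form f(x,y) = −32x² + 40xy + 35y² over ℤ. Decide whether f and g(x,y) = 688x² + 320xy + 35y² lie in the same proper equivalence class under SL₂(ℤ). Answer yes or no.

D₁ = 6080, D₂ = 6080
river cycle of f (length 6): (35, 30, -37), (-37, 44, 28), (28, 68, -13), (-13, 62, 43), (43, 24, -32), (-32, 40, 35)
river cycle of g (length 6): (35, 30, -37), (-37, 44, 28), (28, 68, -13), (-13, 62, 43), (43, 24, -32), (-32, 40, 35)
cycles coincide ⇒ equivalent

yes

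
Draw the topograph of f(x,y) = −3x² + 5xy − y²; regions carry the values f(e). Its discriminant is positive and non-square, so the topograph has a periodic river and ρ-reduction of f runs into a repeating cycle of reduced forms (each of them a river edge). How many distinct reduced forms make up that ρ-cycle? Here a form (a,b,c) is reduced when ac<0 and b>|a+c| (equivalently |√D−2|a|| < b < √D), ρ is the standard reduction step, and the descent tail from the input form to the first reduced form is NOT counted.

D = 13, ⌊√D⌋ = 3
descent: ρ → (-1,3,1)  [lands on river]
river: ρ → (1,3,-1)
ρ-cycle length = 2 (tail of 1 descent step not counted)

2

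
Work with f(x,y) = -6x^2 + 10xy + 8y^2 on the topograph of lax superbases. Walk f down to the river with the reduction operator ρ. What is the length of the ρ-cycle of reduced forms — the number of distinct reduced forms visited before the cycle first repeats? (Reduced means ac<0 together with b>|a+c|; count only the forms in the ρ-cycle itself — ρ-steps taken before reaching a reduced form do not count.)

D = 292, ⌊√D⌋ = 17
river: ρ → (8,6,-8)
river: ρ → (-8,10,6)
river: ρ → (6,14,-4)
river: ρ → (-4,10,12)
river: ρ → (12,14,-2)
river: ρ → (-2,14,12)
river: ρ → (12,10,-4)
river: ρ → (-4,14,6)
river: ρ → (6,10,-8)
river: ρ → (-8,6,8)
river: ρ → (8,10,-6)
river: ρ → (-6,14,4)
river: ρ → (4,10,-12)
river: ρ → (-12,14,2)
river: ρ → (2,14,-12)
river: ρ → (-12,10,4)
river: ρ → (4,14,-6)
river: ρ → (-6,10,8)
ρ-cycle length = 18 (tail of 0 descent steps not counted)

18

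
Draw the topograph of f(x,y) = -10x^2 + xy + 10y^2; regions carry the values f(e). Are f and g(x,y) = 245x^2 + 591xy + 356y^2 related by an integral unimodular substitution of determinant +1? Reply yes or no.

D₁ = 401, D₂ = 401
river cycle of f (length 6): (10, 19, -1), (-1, 19, 10), (10, 1, -10), (-10, 19, 1), (1, 19, -10), (-10, 1, 10)
river cycle of g (length 6): (10, 19, -1), (-1, 19, 10), (10, 1, -10), (-10, 19, 1), (1, 19, -10), (-10, 1, 10)
cycles coincide ⇒ equivalent

yes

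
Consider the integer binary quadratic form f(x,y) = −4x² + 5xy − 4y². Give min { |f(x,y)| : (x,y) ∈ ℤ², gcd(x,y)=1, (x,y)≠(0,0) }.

translate: b→3 (≡-5 mod 8), so (4,-5,4)→(4,3,3)
flip: (4,3,3)→(3,-3,4)
translate: b→3 (≡-3 mod 6), so (3,-3,4)→(3,3,4)
reduced (well bottom): (3,3,4) with a≤c, −a<b≤a
well minimum |f| = |-3| = 3 (negative-definite)

3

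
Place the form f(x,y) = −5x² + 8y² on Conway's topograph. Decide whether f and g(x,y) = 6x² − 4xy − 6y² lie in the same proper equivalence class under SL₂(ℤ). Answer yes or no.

D₁ = 160, D₂ = 160
river cycle of f (length 4): (-5, 10, 3), (3, 8, -8), (-8, 8, 3), (3, 10, -5)
river cycle of g (length 6): (-6, 4, 6), (6, 8, -4), (-4, 8, 6), (6, 4, -6), (-6, 8, 4), (4, 8, -6)
cycles differ ⇒ inequivalent

no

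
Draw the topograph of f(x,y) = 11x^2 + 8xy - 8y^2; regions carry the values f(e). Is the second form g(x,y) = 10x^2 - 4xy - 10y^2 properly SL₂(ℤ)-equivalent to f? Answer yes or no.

D₁ = 416, D₂ = 416
river cycle of f (length 6): (-8, 8, 11), (11, 14, -5), (-5, 16, 8), (8, 16, -5), (-5, 14, 11), (11, 8, -8)
river cycle of g (length 6): (-10, 4, 10), (10, 16, -4), (-4, 16, 10), (10, 4, -10), (-10, 16, 4), (4, 16, -10)
cycles differ ⇒ inequivalent

no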